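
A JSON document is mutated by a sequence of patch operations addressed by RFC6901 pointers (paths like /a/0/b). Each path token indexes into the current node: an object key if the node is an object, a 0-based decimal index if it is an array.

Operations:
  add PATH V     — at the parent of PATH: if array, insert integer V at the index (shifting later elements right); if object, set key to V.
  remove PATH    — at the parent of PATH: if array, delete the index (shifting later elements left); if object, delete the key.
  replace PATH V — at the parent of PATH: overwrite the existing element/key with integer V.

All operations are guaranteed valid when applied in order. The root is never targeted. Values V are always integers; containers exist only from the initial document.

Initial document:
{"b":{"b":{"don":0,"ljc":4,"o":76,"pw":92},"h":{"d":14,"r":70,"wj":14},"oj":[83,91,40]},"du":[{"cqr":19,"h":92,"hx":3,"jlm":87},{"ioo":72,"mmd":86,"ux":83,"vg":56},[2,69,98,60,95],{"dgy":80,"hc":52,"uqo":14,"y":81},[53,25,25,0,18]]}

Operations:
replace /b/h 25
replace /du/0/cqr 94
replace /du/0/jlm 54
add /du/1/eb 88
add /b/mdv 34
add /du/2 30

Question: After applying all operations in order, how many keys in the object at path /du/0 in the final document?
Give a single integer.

After op 1 (replace /b/h 25): {"b":{"b":{"don":0,"ljc":4,"o":76,"pw":92},"h":25,"oj":[83,91,40]},"du":[{"cqr":19,"h":92,"hx":3,"jlm":87},{"ioo":72,"mmd":86,"ux":83,"vg":56},[2,69,98,60,95],{"dgy":80,"hc":52,"uqo":14,"y":81},[53,25,25,0,18]]}
After op 2 (replace /du/0/cqr 94): {"b":{"b":{"don":0,"ljc":4,"o":76,"pw":92},"h":25,"oj":[83,91,40]},"du":[{"cqr":94,"h":92,"hx":3,"jlm":87},{"ioo":72,"mmd":86,"ux":83,"vg":56},[2,69,98,60,95],{"dgy":80,"hc":52,"uqo":14,"y":81},[53,25,25,0,18]]}
After op 3 (replace /du/0/jlm 54): {"b":{"b":{"don":0,"ljc":4,"o":76,"pw":92},"h":25,"oj":[83,91,40]},"du":[{"cqr":94,"h":92,"hx":3,"jlm":54},{"ioo":72,"mmd":86,"ux":83,"vg":56},[2,69,98,60,95],{"dgy":80,"hc":52,"uqo":14,"y":81},[53,25,25,0,18]]}
After op 4 (add /du/1/eb 88): {"b":{"b":{"don":0,"ljc":4,"o":76,"pw":92},"h":25,"oj":[83,91,40]},"du":[{"cqr":94,"h":92,"hx":3,"jlm":54},{"eb":88,"ioo":72,"mmd":86,"ux":83,"vg":56},[2,69,98,60,95],{"dgy":80,"hc":52,"uqo":14,"y":81},[53,25,25,0,18]]}
After op 5 (add /b/mdv 34): {"b":{"b":{"don":0,"ljc":4,"o":76,"pw":92},"h":25,"mdv":34,"oj":[83,91,40]},"du":[{"cqr":94,"h":92,"hx":3,"jlm":54},{"eb":88,"ioo":72,"mmd":86,"ux":83,"vg":56},[2,69,98,60,95],{"dgy":80,"hc":52,"uqo":14,"y":81},[53,25,25,0,18]]}
After op 6 (add /du/2 30): {"b":{"b":{"don":0,"ljc":4,"o":76,"pw":92},"h":25,"mdv":34,"oj":[83,91,40]},"du":[{"cqr":94,"h":92,"hx":3,"jlm":54},{"eb":88,"ioo":72,"mmd":86,"ux":83,"vg":56},30,[2,69,98,60,95],{"dgy":80,"hc":52,"uqo":14,"y":81},[53,25,25,0,18]]}
Size at path /du/0: 4

Answer: 4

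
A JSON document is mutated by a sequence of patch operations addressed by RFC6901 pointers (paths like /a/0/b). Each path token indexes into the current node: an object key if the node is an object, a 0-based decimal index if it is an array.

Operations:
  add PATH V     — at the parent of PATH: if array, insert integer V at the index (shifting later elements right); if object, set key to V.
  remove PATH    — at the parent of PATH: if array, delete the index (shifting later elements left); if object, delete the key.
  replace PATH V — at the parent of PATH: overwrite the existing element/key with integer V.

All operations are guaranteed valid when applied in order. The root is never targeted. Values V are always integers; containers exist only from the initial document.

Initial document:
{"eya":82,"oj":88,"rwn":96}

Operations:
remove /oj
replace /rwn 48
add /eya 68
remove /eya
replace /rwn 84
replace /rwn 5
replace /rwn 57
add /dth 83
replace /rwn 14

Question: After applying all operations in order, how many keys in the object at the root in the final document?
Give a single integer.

After op 1 (remove /oj): {"eya":82,"rwn":96}
After op 2 (replace /rwn 48): {"eya":82,"rwn":48}
After op 3 (add /eya 68): {"eya":68,"rwn":48}
After op 4 (remove /eya): {"rwn":48}
After op 5 (replace /rwn 84): {"rwn":84}
After op 6 (replace /rwn 5): {"rwn":5}
After op 7 (replace /rwn 57): {"rwn":57}
After op 8 (add /dth 83): {"dth":83,"rwn":57}
After op 9 (replace /rwn 14): {"dth":83,"rwn":14}
Size at the root: 2

Answer: 2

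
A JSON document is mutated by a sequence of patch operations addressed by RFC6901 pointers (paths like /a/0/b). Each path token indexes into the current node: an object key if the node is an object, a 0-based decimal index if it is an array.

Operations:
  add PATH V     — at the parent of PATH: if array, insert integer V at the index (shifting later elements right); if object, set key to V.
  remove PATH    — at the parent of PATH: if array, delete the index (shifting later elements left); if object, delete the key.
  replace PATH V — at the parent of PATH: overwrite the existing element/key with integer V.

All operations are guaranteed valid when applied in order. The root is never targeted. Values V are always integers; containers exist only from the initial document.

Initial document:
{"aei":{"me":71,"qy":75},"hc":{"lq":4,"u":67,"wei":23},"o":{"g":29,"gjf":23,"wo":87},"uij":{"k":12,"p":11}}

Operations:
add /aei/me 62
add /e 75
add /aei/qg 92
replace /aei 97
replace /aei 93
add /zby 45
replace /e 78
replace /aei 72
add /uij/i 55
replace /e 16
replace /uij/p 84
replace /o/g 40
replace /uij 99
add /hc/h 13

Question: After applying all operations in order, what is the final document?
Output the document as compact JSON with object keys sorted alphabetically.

Answer: {"aei":72,"e":16,"hc":{"h":13,"lq":4,"u":67,"wei":23},"o":{"g":40,"gjf":23,"wo":87},"uij":99,"zby":45}

Derivation:
After op 1 (add /aei/me 62): {"aei":{"me":62,"qy":75},"hc":{"lq":4,"u":67,"wei":23},"o":{"g":29,"gjf":23,"wo":87},"uij":{"k":12,"p":11}}
After op 2 (add /e 75): {"aei":{"me":62,"qy":75},"e":75,"hc":{"lq":4,"u":67,"wei":23},"o":{"g":29,"gjf":23,"wo":87},"uij":{"k":12,"p":11}}
After op 3 (add /aei/qg 92): {"aei":{"me":62,"qg":92,"qy":75},"e":75,"hc":{"lq":4,"u":67,"wei":23},"o":{"g":29,"gjf":23,"wo":87},"uij":{"k":12,"p":11}}
After op 4 (replace /aei 97): {"aei":97,"e":75,"hc":{"lq":4,"u":67,"wei":23},"o":{"g":29,"gjf":23,"wo":87},"uij":{"k":12,"p":11}}
After op 5 (replace /aei 93): {"aei":93,"e":75,"hc":{"lq":4,"u":67,"wei":23},"o":{"g":29,"gjf":23,"wo":87},"uij":{"k":12,"p":11}}
After op 6 (add /zby 45): {"aei":93,"e":75,"hc":{"lq":4,"u":67,"wei":23},"o":{"g":29,"gjf":23,"wo":87},"uij":{"k":12,"p":11},"zby":45}
After op 7 (replace /e 78): {"aei":93,"e":78,"hc":{"lq":4,"u":67,"wei":23},"o":{"g":29,"gjf":23,"wo":87},"uij":{"k":12,"p":11},"zby":45}
After op 8 (replace /aei 72): {"aei":72,"e":78,"hc":{"lq":4,"u":67,"wei":23},"o":{"g":29,"gjf":23,"wo":87},"uij":{"k":12,"p":11},"zby":45}
After op 9 (add /uij/i 55): {"aei":72,"e":78,"hc":{"lq":4,"u":67,"wei":23},"o":{"g":29,"gjf":23,"wo":87},"uij":{"i":55,"k":12,"p":11},"zby":45}
After op 10 (replace /e 16): {"aei":72,"e":16,"hc":{"lq":4,"u":67,"wei":23},"o":{"g":29,"gjf":23,"wo":87},"uij":{"i":55,"k":12,"p":11},"zby":45}
After op 11 (replace /uij/p 84): {"aei":72,"e":16,"hc":{"lq":4,"u":67,"wei":23},"o":{"g":29,"gjf":23,"wo":87},"uij":{"i":55,"k":12,"p":84},"zby":45}
After op 12 (replace /o/g 40): {"aei":72,"e":16,"hc":{"lq":4,"u":67,"wei":23},"o":{"g":40,"gjf":23,"wo":87},"uij":{"i":55,"k":12,"p":84},"zby":45}
After op 13 (replace /uij 99): {"aei":72,"e":16,"hc":{"lq":4,"u":67,"wei":23},"o":{"g":40,"gjf":23,"wo":87},"uij":99,"zby":45}
After op 14 (add /hc/h 13): {"aei":72,"e":16,"hc":{"h":13,"lq":4,"u":67,"wei":23},"o":{"g":40,"gjf":23,"wo":87},"uij":99,"zby":45}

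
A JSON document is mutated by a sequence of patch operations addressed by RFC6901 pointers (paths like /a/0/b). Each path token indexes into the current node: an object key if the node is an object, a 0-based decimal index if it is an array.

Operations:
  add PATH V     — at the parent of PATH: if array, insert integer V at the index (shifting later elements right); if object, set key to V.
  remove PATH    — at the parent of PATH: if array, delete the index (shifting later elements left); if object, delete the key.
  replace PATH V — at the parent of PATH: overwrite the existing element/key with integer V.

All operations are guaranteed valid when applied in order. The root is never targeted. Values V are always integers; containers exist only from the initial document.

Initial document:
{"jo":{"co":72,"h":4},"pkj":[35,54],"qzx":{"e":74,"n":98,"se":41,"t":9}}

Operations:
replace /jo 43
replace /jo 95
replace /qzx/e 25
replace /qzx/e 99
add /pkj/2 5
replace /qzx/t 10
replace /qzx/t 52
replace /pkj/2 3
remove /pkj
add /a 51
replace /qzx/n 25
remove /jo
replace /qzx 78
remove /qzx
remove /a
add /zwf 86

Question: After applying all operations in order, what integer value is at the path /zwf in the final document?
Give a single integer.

After op 1 (replace /jo 43): {"jo":43,"pkj":[35,54],"qzx":{"e":74,"n":98,"se":41,"t":9}}
After op 2 (replace /jo 95): {"jo":95,"pkj":[35,54],"qzx":{"e":74,"n":98,"se":41,"t":9}}
After op 3 (replace /qzx/e 25): {"jo":95,"pkj":[35,54],"qzx":{"e":25,"n":98,"se":41,"t":9}}
After op 4 (replace /qzx/e 99): {"jo":95,"pkj":[35,54],"qzx":{"e":99,"n":98,"se":41,"t":9}}
After op 5 (add /pkj/2 5): {"jo":95,"pkj":[35,54,5],"qzx":{"e":99,"n":98,"se":41,"t":9}}
After op 6 (replace /qzx/t 10): {"jo":95,"pkj":[35,54,5],"qzx":{"e":99,"n":98,"se":41,"t":10}}
After op 7 (replace /qzx/t 52): {"jo":95,"pkj":[35,54,5],"qzx":{"e":99,"n":98,"se":41,"t":52}}
After op 8 (replace /pkj/2 3): {"jo":95,"pkj":[35,54,3],"qzx":{"e":99,"n":98,"se":41,"t":52}}
After op 9 (remove /pkj): {"jo":95,"qzx":{"e":99,"n":98,"se":41,"t":52}}
After op 10 (add /a 51): {"a":51,"jo":95,"qzx":{"e":99,"n":98,"se":41,"t":52}}
After op 11 (replace /qzx/n 25): {"a":51,"jo":95,"qzx":{"e":99,"n":25,"se":41,"t":52}}
After op 12 (remove /jo): {"a":51,"qzx":{"e":99,"n":25,"se":41,"t":52}}
After op 13 (replace /qzx 78): {"a":51,"qzx":78}
After op 14 (remove /qzx): {"a":51}
After op 15 (remove /a): {}
After op 16 (add /zwf 86): {"zwf":86}
Value at /zwf: 86

Answer: 86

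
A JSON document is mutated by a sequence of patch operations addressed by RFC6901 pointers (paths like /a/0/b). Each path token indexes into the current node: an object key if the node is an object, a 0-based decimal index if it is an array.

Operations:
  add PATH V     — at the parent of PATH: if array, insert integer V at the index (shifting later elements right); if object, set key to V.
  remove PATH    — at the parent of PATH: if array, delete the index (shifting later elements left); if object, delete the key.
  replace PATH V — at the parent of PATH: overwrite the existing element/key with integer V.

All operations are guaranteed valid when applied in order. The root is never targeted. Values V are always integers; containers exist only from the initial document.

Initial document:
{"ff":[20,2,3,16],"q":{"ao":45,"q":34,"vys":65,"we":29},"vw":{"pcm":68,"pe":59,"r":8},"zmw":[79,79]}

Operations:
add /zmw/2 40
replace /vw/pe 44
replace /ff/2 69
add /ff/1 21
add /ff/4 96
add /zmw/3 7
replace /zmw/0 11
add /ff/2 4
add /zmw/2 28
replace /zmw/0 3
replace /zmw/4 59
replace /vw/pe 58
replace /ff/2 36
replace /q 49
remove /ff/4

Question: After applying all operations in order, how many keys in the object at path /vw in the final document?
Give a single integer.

Answer: 3

Derivation:
After op 1 (add /zmw/2 40): {"ff":[20,2,3,16],"q":{"ao":45,"q":34,"vys":65,"we":29},"vw":{"pcm":68,"pe":59,"r":8},"zmw":[79,79,40]}
After op 2 (replace /vw/pe 44): {"ff":[20,2,3,16],"q":{"ao":45,"q":34,"vys":65,"we":29},"vw":{"pcm":68,"pe":44,"r":8},"zmw":[79,79,40]}
After op 3 (replace /ff/2 69): {"ff":[20,2,69,16],"q":{"ao":45,"q":34,"vys":65,"we":29},"vw":{"pcm":68,"pe":44,"r":8},"zmw":[79,79,40]}
After op 4 (add /ff/1 21): {"ff":[20,21,2,69,16],"q":{"ao":45,"q":34,"vys":65,"we":29},"vw":{"pcm":68,"pe":44,"r":8},"zmw":[79,79,40]}
After op 5 (add /ff/4 96): {"ff":[20,21,2,69,96,16],"q":{"ao":45,"q":34,"vys":65,"we":29},"vw":{"pcm":68,"pe":44,"r":8},"zmw":[79,79,40]}
After op 6 (add /zmw/3 7): {"ff":[20,21,2,69,96,16],"q":{"ao":45,"q":34,"vys":65,"we":29},"vw":{"pcm":68,"pe":44,"r":8},"zmw":[79,79,40,7]}
After op 7 (replace /zmw/0 11): {"ff":[20,21,2,69,96,16],"q":{"ao":45,"q":34,"vys":65,"we":29},"vw":{"pcm":68,"pe":44,"r":8},"zmw":[11,79,40,7]}
After op 8 (add /ff/2 4): {"ff":[20,21,4,2,69,96,16],"q":{"ao":45,"q":34,"vys":65,"we":29},"vw":{"pcm":68,"pe":44,"r":8},"zmw":[11,79,40,7]}
After op 9 (add /zmw/2 28): {"ff":[20,21,4,2,69,96,16],"q":{"ao":45,"q":34,"vys":65,"we":29},"vw":{"pcm":68,"pe":44,"r":8},"zmw":[11,79,28,40,7]}
After op 10 (replace /zmw/0 3): {"ff":[20,21,4,2,69,96,16],"q":{"ao":45,"q":34,"vys":65,"we":29},"vw":{"pcm":68,"pe":44,"r":8},"zmw":[3,79,28,40,7]}
After op 11 (replace /zmw/4 59): {"ff":[20,21,4,2,69,96,16],"q":{"ao":45,"q":34,"vys":65,"we":29},"vw":{"pcm":68,"pe":44,"r":8},"zmw":[3,79,28,40,59]}
After op 12 (replace /vw/pe 58): {"ff":[20,21,4,2,69,96,16],"q":{"ao":45,"q":34,"vys":65,"we":29},"vw":{"pcm":68,"pe":58,"r":8},"zmw":[3,79,28,40,59]}
After op 13 (replace /ff/2 36): {"ff":[20,21,36,2,69,96,16],"q":{"ao":45,"q":34,"vys":65,"we":29},"vw":{"pcm":68,"pe":58,"r":8},"zmw":[3,79,28,40,59]}
After op 14 (replace /q 49): {"ff":[20,21,36,2,69,96,16],"q":49,"vw":{"pcm":68,"pe":58,"r":8},"zmw":[3,79,28,40,59]}
After op 15 (remove /ff/4): {"ff":[20,21,36,2,96,16],"q":49,"vw":{"pcm":68,"pe":58,"r":8},"zmw":[3,79,28,40,59]}
Size at path /vw: 3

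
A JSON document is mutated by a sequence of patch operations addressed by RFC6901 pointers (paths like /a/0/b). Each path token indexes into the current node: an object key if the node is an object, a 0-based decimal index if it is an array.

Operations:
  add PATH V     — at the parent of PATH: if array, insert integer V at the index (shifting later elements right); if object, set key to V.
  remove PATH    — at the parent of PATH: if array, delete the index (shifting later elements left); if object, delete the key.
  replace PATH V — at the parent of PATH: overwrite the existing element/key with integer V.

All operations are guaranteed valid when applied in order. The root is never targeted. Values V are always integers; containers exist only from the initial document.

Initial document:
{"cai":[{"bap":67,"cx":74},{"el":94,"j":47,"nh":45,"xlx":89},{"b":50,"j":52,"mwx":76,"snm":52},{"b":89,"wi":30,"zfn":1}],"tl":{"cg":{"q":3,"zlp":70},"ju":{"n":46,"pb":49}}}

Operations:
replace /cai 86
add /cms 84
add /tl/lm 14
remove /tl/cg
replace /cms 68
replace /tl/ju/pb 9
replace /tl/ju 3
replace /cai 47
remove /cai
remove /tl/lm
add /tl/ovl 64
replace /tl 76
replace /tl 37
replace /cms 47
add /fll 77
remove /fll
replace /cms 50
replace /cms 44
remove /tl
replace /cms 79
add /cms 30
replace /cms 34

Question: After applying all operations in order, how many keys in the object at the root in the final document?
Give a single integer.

Answer: 1

Derivation:
After op 1 (replace /cai 86): {"cai":86,"tl":{"cg":{"q":3,"zlp":70},"ju":{"n":46,"pb":49}}}
After op 2 (add /cms 84): {"cai":86,"cms":84,"tl":{"cg":{"q":3,"zlp":70},"ju":{"n":46,"pb":49}}}
After op 3 (add /tl/lm 14): {"cai":86,"cms":84,"tl":{"cg":{"q":3,"zlp":70},"ju":{"n":46,"pb":49},"lm":14}}
After op 4 (remove /tl/cg): {"cai":86,"cms":84,"tl":{"ju":{"n":46,"pb":49},"lm":14}}
After op 5 (replace /cms 68): {"cai":86,"cms":68,"tl":{"ju":{"n":46,"pb":49},"lm":14}}
After op 6 (replace /tl/ju/pb 9): {"cai":86,"cms":68,"tl":{"ju":{"n":46,"pb":9},"lm":14}}
After op 7 (replace /tl/ju 3): {"cai":86,"cms":68,"tl":{"ju":3,"lm":14}}
After op 8 (replace /cai 47): {"cai":47,"cms":68,"tl":{"ju":3,"lm":14}}
After op 9 (remove /cai): {"cms":68,"tl":{"ju":3,"lm":14}}
After op 10 (remove /tl/lm): {"cms":68,"tl":{"ju":3}}
After op 11 (add /tl/ovl 64): {"cms":68,"tl":{"ju":3,"ovl":64}}
After op 12 (replace /tl 76): {"cms":68,"tl":76}
After op 13 (replace /tl 37): {"cms":68,"tl":37}
After op 14 (replace /cms 47): {"cms":47,"tl":37}
After op 15 (add /fll 77): {"cms":47,"fll":77,"tl":37}
After op 16 (remove /fll): {"cms":47,"tl":37}
After op 17 (replace /cms 50): {"cms":50,"tl":37}
After op 18 (replace /cms 44): {"cms":44,"tl":37}
After op 19 (remove /tl): {"cms":44}
After op 20 (replace /cms 79): {"cms":79}
After op 21 (add /cms 30): {"cms":30}
After op 22 (replace /cms 34): {"cms":34}
Size at the root: 1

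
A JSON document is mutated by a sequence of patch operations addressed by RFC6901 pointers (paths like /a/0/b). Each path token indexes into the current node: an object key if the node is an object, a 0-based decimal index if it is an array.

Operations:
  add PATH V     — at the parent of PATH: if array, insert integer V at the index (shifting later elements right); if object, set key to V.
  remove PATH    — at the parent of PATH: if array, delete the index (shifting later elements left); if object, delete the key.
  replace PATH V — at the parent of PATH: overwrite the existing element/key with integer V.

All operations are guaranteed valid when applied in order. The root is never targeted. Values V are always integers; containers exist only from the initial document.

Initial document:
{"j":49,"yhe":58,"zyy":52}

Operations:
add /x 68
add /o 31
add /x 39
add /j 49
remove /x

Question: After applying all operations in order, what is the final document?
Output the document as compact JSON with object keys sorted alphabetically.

After op 1 (add /x 68): {"j":49,"x":68,"yhe":58,"zyy":52}
After op 2 (add /o 31): {"j":49,"o":31,"x":68,"yhe":58,"zyy":52}
After op 3 (add /x 39): {"j":49,"o":31,"x":39,"yhe":58,"zyy":52}
After op 4 (add /j 49): {"j":49,"o":31,"x":39,"yhe":58,"zyy":52}
After op 5 (remove /x): {"j":49,"o":31,"yhe":58,"zyy":52}

Answer: {"j":49,"o":31,"yhe":58,"zyy":52}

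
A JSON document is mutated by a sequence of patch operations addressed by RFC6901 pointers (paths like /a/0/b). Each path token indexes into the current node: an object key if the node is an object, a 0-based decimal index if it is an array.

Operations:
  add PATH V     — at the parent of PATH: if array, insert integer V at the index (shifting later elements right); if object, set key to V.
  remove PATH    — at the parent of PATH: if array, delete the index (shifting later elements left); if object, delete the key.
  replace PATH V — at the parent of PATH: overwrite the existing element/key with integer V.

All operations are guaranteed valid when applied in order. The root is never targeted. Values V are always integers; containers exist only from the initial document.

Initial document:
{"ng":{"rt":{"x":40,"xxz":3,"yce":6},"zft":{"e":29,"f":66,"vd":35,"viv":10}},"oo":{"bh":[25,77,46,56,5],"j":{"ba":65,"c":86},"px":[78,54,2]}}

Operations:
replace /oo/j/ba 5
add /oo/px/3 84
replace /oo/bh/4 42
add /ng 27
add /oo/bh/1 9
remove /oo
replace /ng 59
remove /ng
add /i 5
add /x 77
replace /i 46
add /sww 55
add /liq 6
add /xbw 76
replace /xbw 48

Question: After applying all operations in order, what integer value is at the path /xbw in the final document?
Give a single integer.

Answer: 48

Derivation:
After op 1 (replace /oo/j/ba 5): {"ng":{"rt":{"x":40,"xxz":3,"yce":6},"zft":{"e":29,"f":66,"vd":35,"viv":10}},"oo":{"bh":[25,77,46,56,5],"j":{"ba":5,"c":86},"px":[78,54,2]}}
After op 2 (add /oo/px/3 84): {"ng":{"rt":{"x":40,"xxz":3,"yce":6},"zft":{"e":29,"f":66,"vd":35,"viv":10}},"oo":{"bh":[25,77,46,56,5],"j":{"ba":5,"c":86},"px":[78,54,2,84]}}
After op 3 (replace /oo/bh/4 42): {"ng":{"rt":{"x":40,"xxz":3,"yce":6},"zft":{"e":29,"f":66,"vd":35,"viv":10}},"oo":{"bh":[25,77,46,56,42],"j":{"ba":5,"c":86},"px":[78,54,2,84]}}
After op 4 (add /ng 27): {"ng":27,"oo":{"bh":[25,77,46,56,42],"j":{"ba":5,"c":86},"px":[78,54,2,84]}}
After op 5 (add /oo/bh/1 9): {"ng":27,"oo":{"bh":[25,9,77,46,56,42],"j":{"ba":5,"c":86},"px":[78,54,2,84]}}
After op 6 (remove /oo): {"ng":27}
After op 7 (replace /ng 59): {"ng":59}
After op 8 (remove /ng): {}
After op 9 (add /i 5): {"i":5}
After op 10 (add /x 77): {"i":5,"x":77}
After op 11 (replace /i 46): {"i":46,"x":77}
After op 12 (add /sww 55): {"i":46,"sww":55,"x":77}
After op 13 (add /liq 6): {"i":46,"liq":6,"sww":55,"x":77}
After op 14 (add /xbw 76): {"i":46,"liq":6,"sww":55,"x":77,"xbw":76}
After op 15 (replace /xbw 48): {"i":46,"liq":6,"sww":55,"x":77,"xbw":48}
Value at /xbw: 48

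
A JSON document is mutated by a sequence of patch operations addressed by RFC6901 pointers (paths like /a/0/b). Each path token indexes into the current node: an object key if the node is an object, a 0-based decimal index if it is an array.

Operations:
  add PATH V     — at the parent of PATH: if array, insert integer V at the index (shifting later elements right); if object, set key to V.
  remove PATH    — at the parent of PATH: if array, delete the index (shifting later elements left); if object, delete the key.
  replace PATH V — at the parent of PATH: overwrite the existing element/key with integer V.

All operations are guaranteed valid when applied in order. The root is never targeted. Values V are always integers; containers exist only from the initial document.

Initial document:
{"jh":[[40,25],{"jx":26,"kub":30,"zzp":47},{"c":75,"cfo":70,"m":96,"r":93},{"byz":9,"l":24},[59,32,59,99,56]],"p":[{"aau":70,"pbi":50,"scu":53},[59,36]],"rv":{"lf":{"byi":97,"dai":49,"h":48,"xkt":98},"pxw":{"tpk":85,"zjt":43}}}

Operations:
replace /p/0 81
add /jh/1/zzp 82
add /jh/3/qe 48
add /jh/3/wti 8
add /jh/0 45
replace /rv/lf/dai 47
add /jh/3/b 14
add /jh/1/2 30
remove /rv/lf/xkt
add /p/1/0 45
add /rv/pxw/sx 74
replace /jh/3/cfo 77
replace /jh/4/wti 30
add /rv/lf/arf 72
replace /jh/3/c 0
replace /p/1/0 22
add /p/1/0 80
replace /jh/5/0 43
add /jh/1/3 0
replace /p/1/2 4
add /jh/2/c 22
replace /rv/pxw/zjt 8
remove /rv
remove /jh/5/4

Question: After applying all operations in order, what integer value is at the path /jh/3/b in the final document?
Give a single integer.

Answer: 14

Derivation:
After op 1 (replace /p/0 81): {"jh":[[40,25],{"jx":26,"kub":30,"zzp":47},{"c":75,"cfo":70,"m":96,"r":93},{"byz":9,"l":24},[59,32,59,99,56]],"p":[81,[59,36]],"rv":{"lf":{"byi":97,"dai":49,"h":48,"xkt":98},"pxw":{"tpk":85,"zjt":43}}}
After op 2 (add /jh/1/zzp 82): {"jh":[[40,25],{"jx":26,"kub":30,"zzp":82},{"c":75,"cfo":70,"m":96,"r":93},{"byz":9,"l":24},[59,32,59,99,56]],"p":[81,[59,36]],"rv":{"lf":{"byi":97,"dai":49,"h":48,"xkt":98},"pxw":{"tpk":85,"zjt":43}}}
After op 3 (add /jh/3/qe 48): {"jh":[[40,25],{"jx":26,"kub":30,"zzp":82},{"c":75,"cfo":70,"m":96,"r":93},{"byz":9,"l":24,"qe":48},[59,32,59,99,56]],"p":[81,[59,36]],"rv":{"lf":{"byi":97,"dai":49,"h":48,"xkt":98},"pxw":{"tpk":85,"zjt":43}}}
After op 4 (add /jh/3/wti 8): {"jh":[[40,25],{"jx":26,"kub":30,"zzp":82},{"c":75,"cfo":70,"m":96,"r":93},{"byz":9,"l":24,"qe":48,"wti":8},[59,32,59,99,56]],"p":[81,[59,36]],"rv":{"lf":{"byi":97,"dai":49,"h":48,"xkt":98},"pxw":{"tpk":85,"zjt":43}}}
After op 5 (add /jh/0 45): {"jh":[45,[40,25],{"jx":26,"kub":30,"zzp":82},{"c":75,"cfo":70,"m":96,"r":93},{"byz":9,"l":24,"qe":48,"wti":8},[59,32,59,99,56]],"p":[81,[59,36]],"rv":{"lf":{"byi":97,"dai":49,"h":48,"xkt":98},"pxw":{"tpk":85,"zjt":43}}}
After op 6 (replace /rv/lf/dai 47): {"jh":[45,[40,25],{"jx":26,"kub":30,"zzp":82},{"c":75,"cfo":70,"m":96,"r":93},{"byz":9,"l":24,"qe":48,"wti":8},[59,32,59,99,56]],"p":[81,[59,36]],"rv":{"lf":{"byi":97,"dai":47,"h":48,"xkt":98},"pxw":{"tpk":85,"zjt":43}}}
After op 7 (add /jh/3/b 14): {"jh":[45,[40,25],{"jx":26,"kub":30,"zzp":82},{"b":14,"c":75,"cfo":70,"m":96,"r":93},{"byz":9,"l":24,"qe":48,"wti":8},[59,32,59,99,56]],"p":[81,[59,36]],"rv":{"lf":{"byi":97,"dai":47,"h":48,"xkt":98},"pxw":{"tpk":85,"zjt":43}}}
After op 8 (add /jh/1/2 30): {"jh":[45,[40,25,30],{"jx":26,"kub":30,"zzp":82},{"b":14,"c":75,"cfo":70,"m":96,"r":93},{"byz":9,"l":24,"qe":48,"wti":8},[59,32,59,99,56]],"p":[81,[59,36]],"rv":{"lf":{"byi":97,"dai":47,"h":48,"xkt":98},"pxw":{"tpk":85,"zjt":43}}}
After op 9 (remove /rv/lf/xkt): {"jh":[45,[40,25,30],{"jx":26,"kub":30,"zzp":82},{"b":14,"c":75,"cfo":70,"m":96,"r":93},{"byz":9,"l":24,"qe":48,"wti":8},[59,32,59,99,56]],"p":[81,[59,36]],"rv":{"lf":{"byi":97,"dai":47,"h":48},"pxw":{"tpk":85,"zjt":43}}}
After op 10 (add /p/1/0 45): {"jh":[45,[40,25,30],{"jx":26,"kub":30,"zzp":82},{"b":14,"c":75,"cfo":70,"m":96,"r":93},{"byz":9,"l":24,"qe":48,"wti":8},[59,32,59,99,56]],"p":[81,[45,59,36]],"rv":{"lf":{"byi":97,"dai":47,"h":48},"pxw":{"tpk":85,"zjt":43}}}
After op 11 (add /rv/pxw/sx 74): {"jh":[45,[40,25,30],{"jx":26,"kub":30,"zzp":82},{"b":14,"c":75,"cfo":70,"m":96,"r":93},{"byz":9,"l":24,"qe":48,"wti":8},[59,32,59,99,56]],"p":[81,[45,59,36]],"rv":{"lf":{"byi":97,"dai":47,"h":48},"pxw":{"sx":74,"tpk":85,"zjt":43}}}
After op 12 (replace /jh/3/cfo 77): {"jh":[45,[40,25,30],{"jx":26,"kub":30,"zzp":82},{"b":14,"c":75,"cfo":77,"m":96,"r":93},{"byz":9,"l":24,"qe":48,"wti":8},[59,32,59,99,56]],"p":[81,[45,59,36]],"rv":{"lf":{"byi":97,"dai":47,"h":48},"pxw":{"sx":74,"tpk":85,"zjt":43}}}
After op 13 (replace /jh/4/wti 30): {"jh":[45,[40,25,30],{"jx":26,"kub":30,"zzp":82},{"b":14,"c":75,"cfo":77,"m":96,"r":93},{"byz":9,"l":24,"qe":48,"wti":30},[59,32,59,99,56]],"p":[81,[45,59,36]],"rv":{"lf":{"byi":97,"dai":47,"h":48},"pxw":{"sx":74,"tpk":85,"zjt":43}}}
After op 14 (add /rv/lf/arf 72): {"jh":[45,[40,25,30],{"jx":26,"kub":30,"zzp":82},{"b":14,"c":75,"cfo":77,"m":96,"r":93},{"byz":9,"l":24,"qe":48,"wti":30},[59,32,59,99,56]],"p":[81,[45,59,36]],"rv":{"lf":{"arf":72,"byi":97,"dai":47,"h":48},"pxw":{"sx":74,"tpk":85,"zjt":43}}}
After op 15 (replace /jh/3/c 0): {"jh":[45,[40,25,30],{"jx":26,"kub":30,"zzp":82},{"b":14,"c":0,"cfo":77,"m":96,"r":93},{"byz":9,"l":24,"qe":48,"wti":30},[59,32,59,99,56]],"p":[81,[45,59,36]],"rv":{"lf":{"arf":72,"byi":97,"dai":47,"h":48},"pxw":{"sx":74,"tpk":85,"zjt":43}}}
After op 16 (replace /p/1/0 22): {"jh":[45,[40,25,30],{"jx":26,"kub":30,"zzp":82},{"b":14,"c":0,"cfo":77,"m":96,"r":93},{"byz":9,"l":24,"qe":48,"wti":30},[59,32,59,99,56]],"p":[81,[22,59,36]],"rv":{"lf":{"arf":72,"byi":97,"dai":47,"h":48},"pxw":{"sx":74,"tpk":85,"zjt":43}}}
After op 17 (add /p/1/0 80): {"jh":[45,[40,25,30],{"jx":26,"kub":30,"zzp":82},{"b":14,"c":0,"cfo":77,"m":96,"r":93},{"byz":9,"l":24,"qe":48,"wti":30},[59,32,59,99,56]],"p":[81,[80,22,59,36]],"rv":{"lf":{"arf":72,"byi":97,"dai":47,"h":48},"pxw":{"sx":74,"tpk":85,"zjt":43}}}
After op 18 (replace /jh/5/0 43): {"jh":[45,[40,25,30],{"jx":26,"kub":30,"zzp":82},{"b":14,"c":0,"cfo":77,"m":96,"r":93},{"byz":9,"l":24,"qe":48,"wti":30},[43,32,59,99,56]],"p":[81,[80,22,59,36]],"rv":{"lf":{"arf":72,"byi":97,"dai":47,"h":48},"pxw":{"sx":74,"tpk":85,"zjt":43}}}
After op 19 (add /jh/1/3 0): {"jh":[45,[40,25,30,0],{"jx":26,"kub":30,"zzp":82},{"b":14,"c":0,"cfo":77,"m":96,"r":93},{"byz":9,"l":24,"qe":48,"wti":30},[43,32,59,99,56]],"p":[81,[80,22,59,36]],"rv":{"lf":{"arf":72,"byi":97,"dai":47,"h":48},"pxw":{"sx":74,"tpk":85,"zjt":43}}}
After op 20 (replace /p/1/2 4): {"jh":[45,[40,25,30,0],{"jx":26,"kub":30,"zzp":82},{"b":14,"c":0,"cfo":77,"m":96,"r":93},{"byz":9,"l":24,"qe":48,"wti":30},[43,32,59,99,56]],"p":[81,[80,22,4,36]],"rv":{"lf":{"arf":72,"byi":97,"dai":47,"h":48},"pxw":{"sx":74,"tpk":85,"zjt":43}}}
After op 21 (add /jh/2/c 22): {"jh":[45,[40,25,30,0],{"c":22,"jx":26,"kub":30,"zzp":82},{"b":14,"c":0,"cfo":77,"m":96,"r":93},{"byz":9,"l":24,"qe":48,"wti":30},[43,32,59,99,56]],"p":[81,[80,22,4,36]],"rv":{"lf":{"arf":72,"byi":97,"dai":47,"h":48},"pxw":{"sx":74,"tpk":85,"zjt":43}}}
After op 22 (replace /rv/pxw/zjt 8): {"jh":[45,[40,25,30,0],{"c":22,"jx":26,"kub":30,"zzp":82},{"b":14,"c":0,"cfo":77,"m":96,"r":93},{"byz":9,"l":24,"qe":48,"wti":30},[43,32,59,99,56]],"p":[81,[80,22,4,36]],"rv":{"lf":{"arf":72,"byi":97,"dai":47,"h":48},"pxw":{"sx":74,"tpk":85,"zjt":8}}}
After op 23 (remove /rv): {"jh":[45,[40,25,30,0],{"c":22,"jx":26,"kub":30,"zzp":82},{"b":14,"c":0,"cfo":77,"m":96,"r":93},{"byz":9,"l":24,"qe":48,"wti":30},[43,32,59,99,56]],"p":[81,[80,22,4,36]]}
After op 24 (remove /jh/5/4): {"jh":[45,[40,25,30,0],{"c":22,"jx":26,"kub":30,"zzp":82},{"b":14,"c":0,"cfo":77,"m":96,"r":93},{"byz":9,"l":24,"qe":48,"wti":30},[43,32,59,99]],"p":[81,[80,22,4,36]]}
Value at /jh/3/b: 14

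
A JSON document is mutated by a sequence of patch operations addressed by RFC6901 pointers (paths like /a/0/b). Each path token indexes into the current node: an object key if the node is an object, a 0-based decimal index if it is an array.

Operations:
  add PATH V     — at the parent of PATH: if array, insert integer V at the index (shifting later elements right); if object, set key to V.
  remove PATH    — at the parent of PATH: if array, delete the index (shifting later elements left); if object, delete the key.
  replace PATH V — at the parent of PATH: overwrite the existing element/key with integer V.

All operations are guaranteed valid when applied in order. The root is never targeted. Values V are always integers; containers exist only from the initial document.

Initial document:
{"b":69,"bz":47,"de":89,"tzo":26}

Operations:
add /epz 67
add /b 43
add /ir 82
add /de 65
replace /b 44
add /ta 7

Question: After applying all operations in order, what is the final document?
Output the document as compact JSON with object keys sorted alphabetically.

Answer: {"b":44,"bz":47,"de":65,"epz":67,"ir":82,"ta":7,"tzo":26}

Derivation:
After op 1 (add /epz 67): {"b":69,"bz":47,"de":89,"epz":67,"tzo":26}
After op 2 (add /b 43): {"b":43,"bz":47,"de":89,"epz":67,"tzo":26}
After op 3 (add /ir 82): {"b":43,"bz":47,"de":89,"epz":67,"ir":82,"tzo":26}
After op 4 (add /de 65): {"b":43,"bz":47,"de":65,"epz":67,"ir":82,"tzo":26}
After op 5 (replace /b 44): {"b":44,"bz":47,"de":65,"epz":67,"ir":82,"tzo":26}
After op 6 (add /ta 7): {"b":44,"bz":47,"de":65,"epz":67,"ir":82,"ta":7,"tzo":26}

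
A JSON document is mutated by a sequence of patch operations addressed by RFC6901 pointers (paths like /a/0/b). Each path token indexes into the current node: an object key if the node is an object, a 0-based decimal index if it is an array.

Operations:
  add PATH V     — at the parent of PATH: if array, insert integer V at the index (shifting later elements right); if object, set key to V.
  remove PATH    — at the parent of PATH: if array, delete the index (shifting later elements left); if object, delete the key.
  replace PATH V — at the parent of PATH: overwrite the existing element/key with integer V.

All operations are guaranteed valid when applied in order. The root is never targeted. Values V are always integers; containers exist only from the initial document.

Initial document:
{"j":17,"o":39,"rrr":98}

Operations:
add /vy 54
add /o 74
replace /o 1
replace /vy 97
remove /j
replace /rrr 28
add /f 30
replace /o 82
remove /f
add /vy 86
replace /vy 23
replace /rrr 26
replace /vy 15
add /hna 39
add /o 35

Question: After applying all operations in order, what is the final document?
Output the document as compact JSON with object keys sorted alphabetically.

Answer: {"hna":39,"o":35,"rrr":26,"vy":15}

Derivation:
After op 1 (add /vy 54): {"j":17,"o":39,"rrr":98,"vy":54}
After op 2 (add /o 74): {"j":17,"o":74,"rrr":98,"vy":54}
After op 3 (replace /o 1): {"j":17,"o":1,"rrr":98,"vy":54}
After op 4 (replace /vy 97): {"j":17,"o":1,"rrr":98,"vy":97}
After op 5 (remove /j): {"o":1,"rrr":98,"vy":97}
After op 6 (replace /rrr 28): {"o":1,"rrr":28,"vy":97}
After op 7 (add /f 30): {"f":30,"o":1,"rrr":28,"vy":97}
After op 8 (replace /o 82): {"f":30,"o":82,"rrr":28,"vy":97}
After op 9 (remove /f): {"o":82,"rrr":28,"vy":97}
After op 10 (add /vy 86): {"o":82,"rrr":28,"vy":86}
After op 11 (replace /vy 23): {"o":82,"rrr":28,"vy":23}
After op 12 (replace /rrr 26): {"o":82,"rrr":26,"vy":23}
After op 13 (replace /vy 15): {"o":82,"rrr":26,"vy":15}
After op 14 (add /hna 39): {"hna":39,"o":82,"rrr":26,"vy":15}
After op 15 (add /o 35): {"hna":39,"o":35,"rrr":26,"vy":15}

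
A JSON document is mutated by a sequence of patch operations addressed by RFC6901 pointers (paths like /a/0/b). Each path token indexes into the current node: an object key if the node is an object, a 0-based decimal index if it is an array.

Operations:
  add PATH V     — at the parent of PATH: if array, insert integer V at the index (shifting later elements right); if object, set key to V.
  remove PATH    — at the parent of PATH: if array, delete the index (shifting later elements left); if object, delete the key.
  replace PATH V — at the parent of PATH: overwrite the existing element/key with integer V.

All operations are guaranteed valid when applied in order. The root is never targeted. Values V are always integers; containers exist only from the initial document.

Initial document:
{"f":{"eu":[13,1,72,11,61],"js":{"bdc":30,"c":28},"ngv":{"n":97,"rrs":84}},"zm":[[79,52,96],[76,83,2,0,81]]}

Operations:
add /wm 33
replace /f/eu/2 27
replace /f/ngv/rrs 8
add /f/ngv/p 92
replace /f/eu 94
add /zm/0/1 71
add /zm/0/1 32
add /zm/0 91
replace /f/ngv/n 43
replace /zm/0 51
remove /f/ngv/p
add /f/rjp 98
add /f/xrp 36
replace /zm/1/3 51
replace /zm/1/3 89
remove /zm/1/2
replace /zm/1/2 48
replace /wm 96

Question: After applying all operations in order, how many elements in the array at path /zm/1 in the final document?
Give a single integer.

After op 1 (add /wm 33): {"f":{"eu":[13,1,72,11,61],"js":{"bdc":30,"c":28},"ngv":{"n":97,"rrs":84}},"wm":33,"zm":[[79,52,96],[76,83,2,0,81]]}
After op 2 (replace /f/eu/2 27): {"f":{"eu":[13,1,27,11,61],"js":{"bdc":30,"c":28},"ngv":{"n":97,"rrs":84}},"wm":33,"zm":[[79,52,96],[76,83,2,0,81]]}
After op 3 (replace /f/ngv/rrs 8): {"f":{"eu":[13,1,27,11,61],"js":{"bdc":30,"c":28},"ngv":{"n":97,"rrs":8}},"wm":33,"zm":[[79,52,96],[76,83,2,0,81]]}
After op 4 (add /f/ngv/p 92): {"f":{"eu":[13,1,27,11,61],"js":{"bdc":30,"c":28},"ngv":{"n":97,"p":92,"rrs":8}},"wm":33,"zm":[[79,52,96],[76,83,2,0,81]]}
After op 5 (replace /f/eu 94): {"f":{"eu":94,"js":{"bdc":30,"c":28},"ngv":{"n":97,"p":92,"rrs":8}},"wm":33,"zm":[[79,52,96],[76,83,2,0,81]]}
After op 6 (add /zm/0/1 71): {"f":{"eu":94,"js":{"bdc":30,"c":28},"ngv":{"n":97,"p":92,"rrs":8}},"wm":33,"zm":[[79,71,52,96],[76,83,2,0,81]]}
After op 7 (add /zm/0/1 32): {"f":{"eu":94,"js":{"bdc":30,"c":28},"ngv":{"n":97,"p":92,"rrs":8}},"wm":33,"zm":[[79,32,71,52,96],[76,83,2,0,81]]}
After op 8 (add /zm/0 91): {"f":{"eu":94,"js":{"bdc":30,"c":28},"ngv":{"n":97,"p":92,"rrs":8}},"wm":33,"zm":[91,[79,32,71,52,96],[76,83,2,0,81]]}
After op 9 (replace /f/ngv/n 43): {"f":{"eu":94,"js":{"bdc":30,"c":28},"ngv":{"n":43,"p":92,"rrs":8}},"wm":33,"zm":[91,[79,32,71,52,96],[76,83,2,0,81]]}
After op 10 (replace /zm/0 51): {"f":{"eu":94,"js":{"bdc":30,"c":28},"ngv":{"n":43,"p":92,"rrs":8}},"wm":33,"zm":[51,[79,32,71,52,96],[76,83,2,0,81]]}
After op 11 (remove /f/ngv/p): {"f":{"eu":94,"js":{"bdc":30,"c":28},"ngv":{"n":43,"rrs":8}},"wm":33,"zm":[51,[79,32,71,52,96],[76,83,2,0,81]]}
After op 12 (add /f/rjp 98): {"f":{"eu":94,"js":{"bdc":30,"c":28},"ngv":{"n":43,"rrs":8},"rjp":98},"wm":33,"zm":[51,[79,32,71,52,96],[76,83,2,0,81]]}
After op 13 (add /f/xrp 36): {"f":{"eu":94,"js":{"bdc":30,"c":28},"ngv":{"n":43,"rrs":8},"rjp":98,"xrp":36},"wm":33,"zm":[51,[79,32,71,52,96],[76,83,2,0,81]]}
After op 14 (replace /zm/1/3 51): {"f":{"eu":94,"js":{"bdc":30,"c":28},"ngv":{"n":43,"rrs":8},"rjp":98,"xrp":36},"wm":33,"zm":[51,[79,32,71,51,96],[76,83,2,0,81]]}
After op 15 (replace /zm/1/3 89): {"f":{"eu":94,"js":{"bdc":30,"c":28},"ngv":{"n":43,"rrs":8},"rjp":98,"xrp":36},"wm":33,"zm":[51,[79,32,71,89,96],[76,83,2,0,81]]}
After op 16 (remove /zm/1/2): {"f":{"eu":94,"js":{"bdc":30,"c":28},"ngv":{"n":43,"rrs":8},"rjp":98,"xrp":36},"wm":33,"zm":[51,[79,32,89,96],[76,83,2,0,81]]}
After op 17 (replace /zm/1/2 48): {"f":{"eu":94,"js":{"bdc":30,"c":28},"ngv":{"n":43,"rrs":8},"rjp":98,"xrp":36},"wm":33,"zm":[51,[79,32,48,96],[76,83,2,0,81]]}
After op 18 (replace /wm 96): {"f":{"eu":94,"js":{"bdc":30,"c":28},"ngv":{"n":43,"rrs":8},"rjp":98,"xrp":36},"wm":96,"zm":[51,[79,32,48,96],[76,83,2,0,81]]}
Size at path /zm/1: 4

Answer: 4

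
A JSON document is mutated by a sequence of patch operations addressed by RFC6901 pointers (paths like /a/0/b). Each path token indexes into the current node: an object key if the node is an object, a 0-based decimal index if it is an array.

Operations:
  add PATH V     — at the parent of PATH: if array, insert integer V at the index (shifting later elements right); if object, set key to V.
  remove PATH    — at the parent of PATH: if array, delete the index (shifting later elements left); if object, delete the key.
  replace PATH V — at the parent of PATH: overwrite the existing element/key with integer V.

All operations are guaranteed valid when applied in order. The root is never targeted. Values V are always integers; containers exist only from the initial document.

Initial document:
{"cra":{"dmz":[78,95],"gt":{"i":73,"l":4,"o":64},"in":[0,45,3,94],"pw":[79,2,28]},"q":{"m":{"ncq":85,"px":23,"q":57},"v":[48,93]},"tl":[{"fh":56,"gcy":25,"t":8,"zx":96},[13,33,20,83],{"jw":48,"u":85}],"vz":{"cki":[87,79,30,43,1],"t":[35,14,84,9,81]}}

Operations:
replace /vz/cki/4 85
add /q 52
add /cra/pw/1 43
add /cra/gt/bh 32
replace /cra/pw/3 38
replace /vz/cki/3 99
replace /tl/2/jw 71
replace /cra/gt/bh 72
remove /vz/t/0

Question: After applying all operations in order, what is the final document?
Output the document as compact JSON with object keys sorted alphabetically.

Answer: {"cra":{"dmz":[78,95],"gt":{"bh":72,"i":73,"l":4,"o":64},"in":[0,45,3,94],"pw":[79,43,2,38]},"q":52,"tl":[{"fh":56,"gcy":25,"t":8,"zx":96},[13,33,20,83],{"jw":71,"u":85}],"vz":{"cki":[87,79,30,99,85],"t":[14,84,9,81]}}

Derivation:
After op 1 (replace /vz/cki/4 85): {"cra":{"dmz":[78,95],"gt":{"i":73,"l":4,"o":64},"in":[0,45,3,94],"pw":[79,2,28]},"q":{"m":{"ncq":85,"px":23,"q":57},"v":[48,93]},"tl":[{"fh":56,"gcy":25,"t":8,"zx":96},[13,33,20,83],{"jw":48,"u":85}],"vz":{"cki":[87,79,30,43,85],"t":[35,14,84,9,81]}}
After op 2 (add /q 52): {"cra":{"dmz":[78,95],"gt":{"i":73,"l":4,"o":64},"in":[0,45,3,94],"pw":[79,2,28]},"q":52,"tl":[{"fh":56,"gcy":25,"t":8,"zx":96},[13,33,20,83],{"jw":48,"u":85}],"vz":{"cki":[87,79,30,43,85],"t":[35,14,84,9,81]}}
After op 3 (add /cra/pw/1 43): {"cra":{"dmz":[78,95],"gt":{"i":73,"l":4,"o":64},"in":[0,45,3,94],"pw":[79,43,2,28]},"q":52,"tl":[{"fh":56,"gcy":25,"t":8,"zx":96},[13,33,20,83],{"jw":48,"u":85}],"vz":{"cki":[87,79,30,43,85],"t":[35,14,84,9,81]}}
After op 4 (add /cra/gt/bh 32): {"cra":{"dmz":[78,95],"gt":{"bh":32,"i":73,"l":4,"o":64},"in":[0,45,3,94],"pw":[79,43,2,28]},"q":52,"tl":[{"fh":56,"gcy":25,"t":8,"zx":96},[13,33,20,83],{"jw":48,"u":85}],"vz":{"cki":[87,79,30,43,85],"t":[35,14,84,9,81]}}
After op 5 (replace /cra/pw/3 38): {"cra":{"dmz":[78,95],"gt":{"bh":32,"i":73,"l":4,"o":64},"in":[0,45,3,94],"pw":[79,43,2,38]},"q":52,"tl":[{"fh":56,"gcy":25,"t":8,"zx":96},[13,33,20,83],{"jw":48,"u":85}],"vz":{"cki":[87,79,30,43,85],"t":[35,14,84,9,81]}}
After op 6 (replace /vz/cki/3 99): {"cra":{"dmz":[78,95],"gt":{"bh":32,"i":73,"l":4,"o":64},"in":[0,45,3,94],"pw":[79,43,2,38]},"q":52,"tl":[{"fh":56,"gcy":25,"t":8,"zx":96},[13,33,20,83],{"jw":48,"u":85}],"vz":{"cki":[87,79,30,99,85],"t":[35,14,84,9,81]}}
After op 7 (replace /tl/2/jw 71): {"cra":{"dmz":[78,95],"gt":{"bh":32,"i":73,"l":4,"o":64},"in":[0,45,3,94],"pw":[79,43,2,38]},"q":52,"tl":[{"fh":56,"gcy":25,"t":8,"zx":96},[13,33,20,83],{"jw":71,"u":85}],"vz":{"cki":[87,79,30,99,85],"t":[35,14,84,9,81]}}
After op 8 (replace /cra/gt/bh 72): {"cra":{"dmz":[78,95],"gt":{"bh":72,"i":73,"l":4,"o":64},"in":[0,45,3,94],"pw":[79,43,2,38]},"q":52,"tl":[{"fh":56,"gcy":25,"t":8,"zx":96},[13,33,20,83],{"jw":71,"u":85}],"vz":{"cki":[87,79,30,99,85],"t":[35,14,84,9,81]}}
After op 9 (remove /vz/t/0): {"cra":{"dmz":[78,95],"gt":{"bh":72,"i":73,"l":4,"o":64},"in":[0,45,3,94],"pw":[79,43,2,38]},"q":52,"tl":[{"fh":56,"gcy":25,"t":8,"zx":96},[13,33,20,83],{"jw":71,"u":85}],"vz":{"cki":[87,79,30,99,85],"t":[14,84,9,81]}}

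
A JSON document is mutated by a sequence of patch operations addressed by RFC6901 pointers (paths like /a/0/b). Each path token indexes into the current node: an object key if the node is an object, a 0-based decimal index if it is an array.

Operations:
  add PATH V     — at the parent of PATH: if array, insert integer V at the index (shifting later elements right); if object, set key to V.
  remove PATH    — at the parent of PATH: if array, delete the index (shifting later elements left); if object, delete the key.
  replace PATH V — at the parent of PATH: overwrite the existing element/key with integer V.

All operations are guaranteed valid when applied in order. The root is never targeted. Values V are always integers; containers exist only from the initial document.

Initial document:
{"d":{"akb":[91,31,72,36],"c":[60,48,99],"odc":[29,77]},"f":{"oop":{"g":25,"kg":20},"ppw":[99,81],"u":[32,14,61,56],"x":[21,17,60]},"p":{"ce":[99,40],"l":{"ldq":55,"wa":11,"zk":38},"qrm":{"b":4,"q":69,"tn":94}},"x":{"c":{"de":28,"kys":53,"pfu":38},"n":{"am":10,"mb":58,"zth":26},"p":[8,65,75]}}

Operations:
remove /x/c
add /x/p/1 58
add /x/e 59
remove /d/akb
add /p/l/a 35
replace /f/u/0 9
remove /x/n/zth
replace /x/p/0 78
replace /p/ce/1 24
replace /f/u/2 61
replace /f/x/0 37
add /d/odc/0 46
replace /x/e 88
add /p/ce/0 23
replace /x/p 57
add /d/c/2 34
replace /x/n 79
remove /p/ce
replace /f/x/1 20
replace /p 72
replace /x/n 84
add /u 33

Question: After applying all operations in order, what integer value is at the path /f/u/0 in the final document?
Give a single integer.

After op 1 (remove /x/c): {"d":{"akb":[91,31,72,36],"c":[60,48,99],"odc":[29,77]},"f":{"oop":{"g":25,"kg":20},"ppw":[99,81],"u":[32,14,61,56],"x":[21,17,60]},"p":{"ce":[99,40],"l":{"ldq":55,"wa":11,"zk":38},"qrm":{"b":4,"q":69,"tn":94}},"x":{"n":{"am":10,"mb":58,"zth":26},"p":[8,65,75]}}
After op 2 (add /x/p/1 58): {"d":{"akb":[91,31,72,36],"c":[60,48,99],"odc":[29,77]},"f":{"oop":{"g":25,"kg":20},"ppw":[99,81],"u":[32,14,61,56],"x":[21,17,60]},"p":{"ce":[99,40],"l":{"ldq":55,"wa":11,"zk":38},"qrm":{"b":4,"q":69,"tn":94}},"x":{"n":{"am":10,"mb":58,"zth":26},"p":[8,58,65,75]}}
After op 3 (add /x/e 59): {"d":{"akb":[91,31,72,36],"c":[60,48,99],"odc":[29,77]},"f":{"oop":{"g":25,"kg":20},"ppw":[99,81],"u":[32,14,61,56],"x":[21,17,60]},"p":{"ce":[99,40],"l":{"ldq":55,"wa":11,"zk":38},"qrm":{"b":4,"q":69,"tn":94}},"x":{"e":59,"n":{"am":10,"mb":58,"zth":26},"p":[8,58,65,75]}}
After op 4 (remove /d/akb): {"d":{"c":[60,48,99],"odc":[29,77]},"f":{"oop":{"g":25,"kg":20},"ppw":[99,81],"u":[32,14,61,56],"x":[21,17,60]},"p":{"ce":[99,40],"l":{"ldq":55,"wa":11,"zk":38},"qrm":{"b":4,"q":69,"tn":94}},"x":{"e":59,"n":{"am":10,"mb":58,"zth":26},"p":[8,58,65,75]}}
After op 5 (add /p/l/a 35): {"d":{"c":[60,48,99],"odc":[29,77]},"f":{"oop":{"g":25,"kg":20},"ppw":[99,81],"u":[32,14,61,56],"x":[21,17,60]},"p":{"ce":[99,40],"l":{"a":35,"ldq":55,"wa":11,"zk":38},"qrm":{"b":4,"q":69,"tn":94}},"x":{"e":59,"n":{"am":10,"mb":58,"zth":26},"p":[8,58,65,75]}}
After op 6 (replace /f/u/0 9): {"d":{"c":[60,48,99],"odc":[29,77]},"f":{"oop":{"g":25,"kg":20},"ppw":[99,81],"u":[9,14,61,56],"x":[21,17,60]},"p":{"ce":[99,40],"l":{"a":35,"ldq":55,"wa":11,"zk":38},"qrm":{"b":4,"q":69,"tn":94}},"x":{"e":59,"n":{"am":10,"mb":58,"zth":26},"p":[8,58,65,75]}}
After op 7 (remove /x/n/zth): {"d":{"c":[60,48,99],"odc":[29,77]},"f":{"oop":{"g":25,"kg":20},"ppw":[99,81],"u":[9,14,61,56],"x":[21,17,60]},"p":{"ce":[99,40],"l":{"a":35,"ldq":55,"wa":11,"zk":38},"qrm":{"b":4,"q":69,"tn":94}},"x":{"e":59,"n":{"am":10,"mb":58},"p":[8,58,65,75]}}
After op 8 (replace /x/p/0 78): {"d":{"c":[60,48,99],"odc":[29,77]},"f":{"oop":{"g":25,"kg":20},"ppw":[99,81],"u":[9,14,61,56],"x":[21,17,60]},"p":{"ce":[99,40],"l":{"a":35,"ldq":55,"wa":11,"zk":38},"qrm":{"b":4,"q":69,"tn":94}},"x":{"e":59,"n":{"am":10,"mb":58},"p":[78,58,65,75]}}
After op 9 (replace /p/ce/1 24): {"d":{"c":[60,48,99],"odc":[29,77]},"f":{"oop":{"g":25,"kg":20},"ppw":[99,81],"u":[9,14,61,56],"x":[21,17,60]},"p":{"ce":[99,24],"l":{"a":35,"ldq":55,"wa":11,"zk":38},"qrm":{"b":4,"q":69,"tn":94}},"x":{"e":59,"n":{"am":10,"mb":58},"p":[78,58,65,75]}}
After op 10 (replace /f/u/2 61): {"d":{"c":[60,48,99],"odc":[29,77]},"f":{"oop":{"g":25,"kg":20},"ppw":[99,81],"u":[9,14,61,56],"x":[21,17,60]},"p":{"ce":[99,24],"l":{"a":35,"ldq":55,"wa":11,"zk":38},"qrm":{"b":4,"q":69,"tn":94}},"x":{"e":59,"n":{"am":10,"mb":58},"p":[78,58,65,75]}}
After op 11 (replace /f/x/0 37): {"d":{"c":[60,48,99],"odc":[29,77]},"f":{"oop":{"g":25,"kg":20},"ppw":[99,81],"u":[9,14,61,56],"x":[37,17,60]},"p":{"ce":[99,24],"l":{"a":35,"ldq":55,"wa":11,"zk":38},"qrm":{"b":4,"q":69,"tn":94}},"x":{"e":59,"n":{"am":10,"mb":58},"p":[78,58,65,75]}}
After op 12 (add /d/odc/0 46): {"d":{"c":[60,48,99],"odc":[46,29,77]},"f":{"oop":{"g":25,"kg":20},"ppw":[99,81],"u":[9,14,61,56],"x":[37,17,60]},"p":{"ce":[99,24],"l":{"a":35,"ldq":55,"wa":11,"zk":38},"qrm":{"b":4,"q":69,"tn":94}},"x":{"e":59,"n":{"am":10,"mb":58},"p":[78,58,65,75]}}
After op 13 (replace /x/e 88): {"d":{"c":[60,48,99],"odc":[46,29,77]},"f":{"oop":{"g":25,"kg":20},"ppw":[99,81],"u":[9,14,61,56],"x":[37,17,60]},"p":{"ce":[99,24],"l":{"a":35,"ldq":55,"wa":11,"zk":38},"qrm":{"b":4,"q":69,"tn":94}},"x":{"e":88,"n":{"am":10,"mb":58},"p":[78,58,65,75]}}
After op 14 (add /p/ce/0 23): {"d":{"c":[60,48,99],"odc":[46,29,77]},"f":{"oop":{"g":25,"kg":20},"ppw":[99,81],"u":[9,14,61,56],"x":[37,17,60]},"p":{"ce":[23,99,24],"l":{"a":35,"ldq":55,"wa":11,"zk":38},"qrm":{"b":4,"q":69,"tn":94}},"x":{"e":88,"n":{"am":10,"mb":58},"p":[78,58,65,75]}}
After op 15 (replace /x/p 57): {"d":{"c":[60,48,99],"odc":[46,29,77]},"f":{"oop":{"g":25,"kg":20},"ppw":[99,81],"u":[9,14,61,56],"x":[37,17,60]},"p":{"ce":[23,99,24],"l":{"a":35,"ldq":55,"wa":11,"zk":38},"qrm":{"b":4,"q":69,"tn":94}},"x":{"e":88,"n":{"am":10,"mb":58},"p":57}}
After op 16 (add /d/c/2 34): {"d":{"c":[60,48,34,99],"odc":[46,29,77]},"f":{"oop":{"g":25,"kg":20},"ppw":[99,81],"u":[9,14,61,56],"x":[37,17,60]},"p":{"ce":[23,99,24],"l":{"a":35,"ldq":55,"wa":11,"zk":38},"qrm":{"b":4,"q":69,"tn":94}},"x":{"e":88,"n":{"am":10,"mb":58},"p":57}}
After op 17 (replace /x/n 79): {"d":{"c":[60,48,34,99],"odc":[46,29,77]},"f":{"oop":{"g":25,"kg":20},"ppw":[99,81],"u":[9,14,61,56],"x":[37,17,60]},"p":{"ce":[23,99,24],"l":{"a":35,"ldq":55,"wa":11,"zk":38},"qrm":{"b":4,"q":69,"tn":94}},"x":{"e":88,"n":79,"p":57}}
After op 18 (remove /p/ce): {"d":{"c":[60,48,34,99],"odc":[46,29,77]},"f":{"oop":{"g":25,"kg":20},"ppw":[99,81],"u":[9,14,61,56],"x":[37,17,60]},"p":{"l":{"a":35,"ldq":55,"wa":11,"zk":38},"qrm":{"b":4,"q":69,"tn":94}},"x":{"e":88,"n":79,"p":57}}
After op 19 (replace /f/x/1 20): {"d":{"c":[60,48,34,99],"odc":[46,29,77]},"f":{"oop":{"g":25,"kg":20},"ppw":[99,81],"u":[9,14,61,56],"x":[37,20,60]},"p":{"l":{"a":35,"ldq":55,"wa":11,"zk":38},"qrm":{"b":4,"q":69,"tn":94}},"x":{"e":88,"n":79,"p":57}}
After op 20 (replace /p 72): {"d":{"c":[60,48,34,99],"odc":[46,29,77]},"f":{"oop":{"g":25,"kg":20},"ppw":[99,81],"u":[9,14,61,56],"x":[37,20,60]},"p":72,"x":{"e":88,"n":79,"p":57}}
After op 21 (replace /x/n 84): {"d":{"c":[60,48,34,99],"odc":[46,29,77]},"f":{"oop":{"g":25,"kg":20},"ppw":[99,81],"u":[9,14,61,56],"x":[37,20,60]},"p":72,"x":{"e":88,"n":84,"p":57}}
After op 22 (add /u 33): {"d":{"c":[60,48,34,99],"odc":[46,29,77]},"f":{"oop":{"g":25,"kg":20},"ppw":[99,81],"u":[9,14,61,56],"x":[37,20,60]},"p":72,"u":33,"x":{"e":88,"n":84,"p":57}}
Value at /f/u/0: 9

Answer: 9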